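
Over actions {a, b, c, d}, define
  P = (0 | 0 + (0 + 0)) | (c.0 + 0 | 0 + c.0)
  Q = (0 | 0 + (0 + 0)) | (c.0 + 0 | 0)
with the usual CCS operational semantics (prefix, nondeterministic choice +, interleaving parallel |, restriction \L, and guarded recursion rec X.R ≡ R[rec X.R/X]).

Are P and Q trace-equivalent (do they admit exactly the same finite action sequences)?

P's transition system — 2 states:
  s0 = (0 | 0 + (0 + 0)) | (c.0 + 0 | 0 + c.0) ⊢ =c=> s1
  s1 = (0 | 0 + (0 + 0)) | 0 ⊢ ·
Q's transition system — 2 states:
  t0 = (0 | 0 + (0 + 0)) | (c.0 + 0 | 0) ⊢ =c=> t1
  t1 = (0 | 0 + (0 + 0)) | 0 ⊢ ·
Bisimilarity quotient blocks:
  B0 = {s0, t0}
  B1 = {s1, t1}
s0 ∈ B0, t0 ∈ B0 → same block
Bisimilar ⇒ trace-equivalent.

YES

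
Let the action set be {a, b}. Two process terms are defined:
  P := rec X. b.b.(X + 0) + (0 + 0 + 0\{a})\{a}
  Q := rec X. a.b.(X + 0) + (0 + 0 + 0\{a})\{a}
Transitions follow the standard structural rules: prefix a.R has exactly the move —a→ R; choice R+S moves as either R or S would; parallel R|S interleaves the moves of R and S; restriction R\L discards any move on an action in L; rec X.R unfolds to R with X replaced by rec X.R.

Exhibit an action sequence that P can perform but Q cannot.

b

LTS(P): 3 reachable states
  u0 = rec X. b.b.(X + 0) + (0 + 0 + 0\{a})\{a} → --b--▸ u1
  u1 = b.((rec X. b.b.(X + 0) + (0 + 0 + 0\{a})\{a}) + 0) → --b--▸ u2
  u2 = (rec X. b.b.(X + 0) + (0 + 0 + 0\{a})\{a}) + 0 → --b--▸ u1
LTS(Q): 3 reachable states
  v0 = rec X. a.b.(X + 0) + (0 + 0 + 0\{a})\{a} → --a--▸ v1
  v1 = b.((rec X. a.b.(X + 0) + (0 + 0 + 0\{a})\{a}) + 0) → --b--▸ v2
  v2 = (rec X. a.b.(X + 0) + (0 + 0 + 0\{a})\{a}) + 0 → --a--▸ v1
Executing b from P (initial set {u0}):
  step 1 (b): {u1}
  P completes σ.
Executing b from Q (initial set {v0}):
  step 1 (b): no successor for Q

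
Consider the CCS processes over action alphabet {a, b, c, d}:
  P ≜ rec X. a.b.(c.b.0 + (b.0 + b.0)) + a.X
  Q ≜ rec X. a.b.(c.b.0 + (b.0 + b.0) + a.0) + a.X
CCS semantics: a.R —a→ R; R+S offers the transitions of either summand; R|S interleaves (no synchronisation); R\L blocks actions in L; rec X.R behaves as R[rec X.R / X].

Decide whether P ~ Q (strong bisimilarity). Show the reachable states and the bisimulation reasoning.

not bisimilar

P's transition system — 5 states:
  m0 = rec X. a.b.(c.b.0 + (b.0 + b.0)) + a.X → =a=> m0, =a=> m1
  m1 = b.(c.b.0 + (b.0 + b.0)) → =b=> m2
  m2 = c.b.0 + (b.0 + b.0) → =b=> m3, =c=> m4
  m3 = 0 → stopped
  m4 = b.0 → =b=> m3
Q's transition system — 5 states:
  n0 = rec X. a.b.(c.b.0 + (b.0 + b.0) + a.0) + a.X → =a=> n0, =a=> n1
  n1 = b.(c.b.0 + (b.0 + b.0) + a.0) → =b=> n2
  n2 = c.b.0 + (b.0 + b.0) + a.0 → =a=> n3, =b=> n3, =c=> n4
  n3 = 0 → stopped
  n4 = b.0 → =b=> n3
Bisimilarity quotient blocks:
  B0 = {m0}
  B1 = {m1}
  B2 = {m2}
  B3 = {m3, n3}
  B4 = {m4, n4}
  B5 = {n0}
  B6 = {n1}
  B7 = {n2}
m0 ∈ B0, n0 ∈ B5 → different blocks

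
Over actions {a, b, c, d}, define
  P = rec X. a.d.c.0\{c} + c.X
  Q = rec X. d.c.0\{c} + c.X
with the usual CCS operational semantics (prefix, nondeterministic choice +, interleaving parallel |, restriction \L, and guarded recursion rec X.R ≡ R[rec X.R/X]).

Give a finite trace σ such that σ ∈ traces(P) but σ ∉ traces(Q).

P's transition system — 4 states:
  s0 = rec X. a.d.c.0\{c} + c.X has moves —a→ s1, —c→ s0
  s1 = d.c.0\{c} has moves —d→ s2
  s2 = c.0\{c} has moves —c→ s3
  s3 = 0\{c} has moves (no moves)
Q's transition system — 3 states:
  t0 = rec X. d.c.0\{c} + c.X has moves —c→ t0, —d→ t1
  t1 = c.0\{c} has moves —c→ t2
  t2 = 0\{c} has moves (no moves)
Executing a from P (initial set {s0}):
  step 1 (a): {s1}
  P completes σ.
Executing a from Q (initial set {t0}):
  step 1 (a): ∅ (Q stuck)

a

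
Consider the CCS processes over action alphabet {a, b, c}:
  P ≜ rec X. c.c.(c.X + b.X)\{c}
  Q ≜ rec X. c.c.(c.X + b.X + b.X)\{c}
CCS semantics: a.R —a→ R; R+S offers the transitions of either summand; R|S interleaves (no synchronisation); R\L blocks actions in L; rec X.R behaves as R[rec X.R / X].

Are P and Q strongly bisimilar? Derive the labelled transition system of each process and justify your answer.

P ~ Q

Reachable graph of P (4 states):
  m0 = rec X. c.c.(c.X + b.X)\{c} has moves ··c··> m1
  m1 = c.(c.(rec X. c.c.(c.X + b.X)\{c}) + b.(rec X. c.c.(c.X + b.X)\{c}))\{c} has moves ··c··> m2
  m2 = (c.(rec X. c.c.(c.X + b.X)\{c}) + b.(rec X. c.c.(c.X + b.X)\{c}))\{c} has moves ··b··> m3
  m3 = (rec X. c.c.(c.X + b.X)\{c})\{c} has moves ·
Reachable graph of Q (4 states):
  n0 = rec X. c.c.(c.X + b.X + b.X)\{c} has moves ··c··> n1
  n1 = c.(c.(rec X. c.c.(c.X + b.X + b.X)\{c}) + b.(rec X. c.c.(c.X + b.X + b.X)\{c}) + b.(rec X. c.c.(c.X + b.X + b.X)\{c}))\{c} has moves ··c··> n2
  n2 = (c.(rec X. c.c.(c.X + b.X + b.X)\{c}) + b.(rec X. c.c.(c.X + b.X + b.X)\{c}) + b.(rec X. c.c.(c.X + b.X + b.X)\{c}))\{c} has moves ··b··> n3
  n3 = (rec X. c.c.(c.X + b.X + b.X)\{c})\{c} has moves ·
Partition-refinement fixed point:
  B0 = {m0, n0}
  B1 = {m1, n1}
  B2 = {m2, n2}
  B3 = {m3, n3}
m0 ∈ B0, n0 ∈ B0 → same block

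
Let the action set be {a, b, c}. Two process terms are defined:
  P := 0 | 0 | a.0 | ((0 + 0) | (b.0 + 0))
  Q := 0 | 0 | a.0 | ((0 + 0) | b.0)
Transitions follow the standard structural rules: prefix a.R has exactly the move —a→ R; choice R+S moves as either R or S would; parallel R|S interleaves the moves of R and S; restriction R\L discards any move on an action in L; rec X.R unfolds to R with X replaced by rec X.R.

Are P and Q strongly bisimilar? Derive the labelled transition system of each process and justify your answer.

bisimilar

LTS(P): 4 reachable states
  m0 = 0 | 0 | a.0 | ((0 + 0) | (b.0 + 0)) has moves =a=> m1, =b=> m2
  m1 = 0 | 0 | 0 | ((0 + 0) | (b.0 + 0)) has moves =b=> m3
  m2 = 0 | 0 | a.0 | ((0 + 0) | 0) has moves =a=> m3
  m3 = 0 | 0 | 0 | ((0 + 0) | 0) has moves ·
LTS(Q): 4 reachable states
  n0 = 0 | 0 | a.0 | ((0 + 0) | b.0) has moves =a=> n1, =b=> n2
  n1 = 0 | 0 | 0 | ((0 + 0) | b.0) has moves =b=> n3
  n2 = 0 | 0 | a.0 | ((0 + 0) | 0) has moves =a=> n3
  n3 = 0 | 0 | 0 | ((0 + 0) | 0) has moves ·
Partition-refinement fixed point:
  B0 = {m0, n0}
  B1 = {m2, n2}
  B2 = {m3, n3}
  B3 = {m1, n1}
m0 ∈ B0, n0 ∈ B0 → same block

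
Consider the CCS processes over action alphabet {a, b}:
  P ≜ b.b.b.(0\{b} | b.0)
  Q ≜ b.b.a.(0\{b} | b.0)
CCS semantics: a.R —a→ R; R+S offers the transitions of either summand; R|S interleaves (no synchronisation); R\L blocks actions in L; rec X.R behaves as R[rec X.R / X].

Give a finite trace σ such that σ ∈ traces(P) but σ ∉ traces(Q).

LTS(P): 5 reachable states
  m0 = b.b.b.(0\{b} | b.0) ⊢ —b→ m1
  m1 = b.b.(0\{b} | b.0) ⊢ —b→ m2
  m2 = b.(0\{b} | b.0) ⊢ —b→ m3
  m3 = 0\{b} | b.0 ⊢ —b→ m4
  m4 = 0\{b} | 0 ⊢ deadlocked
LTS(Q): 5 reachable states
  n0 = b.b.a.(0\{b} | b.0) ⊢ —b→ n1
  n1 = b.a.(0\{b} | b.0) ⊢ —b→ n2
  n2 = a.(0\{b} | b.0) ⊢ —a→ n3
  n3 = 0\{b} | b.0 ⊢ —b→ n4
  n4 = 0\{b} | 0 ⊢ deadlocked
Trace ⟨bbb⟩ through P, begin at {m0}:
  [1] b ⇒ {m1}
  [2] b ⇒ {m2}
  [3] b ⇒ {m3}
  P completes σ.
Trace ⟨bbb⟩ through Q, begin at {n0}:
  [1] b ⇒ {n1}
  [2] b ⇒ {n2}
  [3] b ⇒ no successor for Q

bbb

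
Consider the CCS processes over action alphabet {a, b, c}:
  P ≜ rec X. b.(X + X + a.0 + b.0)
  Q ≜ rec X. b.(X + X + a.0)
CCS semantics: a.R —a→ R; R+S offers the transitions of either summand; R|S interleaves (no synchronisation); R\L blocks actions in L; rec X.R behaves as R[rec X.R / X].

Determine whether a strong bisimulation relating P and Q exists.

LTS(P): 3 reachable states
  u0 = rec X. b.(X + X + a.0 + b.0) :: --b--▸ u1
  u1 = (rec X. b.(X + X + a.0 + b.0)) + (rec X. b.(X + X + a.0 + b.0)) + a.0 + b.0 :: --a--▸ u2, --b--▸ u1, --b--▸ u2
  u2 = 0 :: stopped
LTS(Q): 3 reachable states
  v0 = rec X. b.(X + X + a.0) :: --b--▸ v1
  v1 = (rec X. b.(X + X + a.0)) + (rec X. b.(X + X + a.0)) + a.0 :: --a--▸ v2, --b--▸ v1
  v2 = 0 :: stopped
Bisimilarity quotient blocks:
  B0 = {u0}
  B1 = {u1}
  B2 = {u2, v2}
  B3 = {v0}
  B4 = {v1}
u0 ∈ B0, v0 ∈ B3 → different blocks

NO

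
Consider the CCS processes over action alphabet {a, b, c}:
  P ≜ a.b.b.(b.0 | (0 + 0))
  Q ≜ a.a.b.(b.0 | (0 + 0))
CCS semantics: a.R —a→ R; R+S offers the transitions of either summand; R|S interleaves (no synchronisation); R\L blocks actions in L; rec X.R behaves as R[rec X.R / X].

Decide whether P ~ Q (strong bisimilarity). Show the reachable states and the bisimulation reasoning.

Reachable graph of P (5 states):
  s0 = a.b.b.(b.0 | (0 + 0)) | —a→ s1
  s1 = b.b.(b.0 | (0 + 0)) | —b→ s2
  s2 = b.(b.0 | (0 + 0)) | —b→ s3
  s3 = b.0 | (0 + 0) | —b→ s4
  s4 = 0 | (0 + 0) | ∅
Reachable graph of Q (5 states):
  t0 = a.a.b.(b.0 | (0 + 0)) | —a→ t1
  t1 = a.b.(b.0 | (0 + 0)) | —a→ t2
  t2 = b.(b.0 | (0 + 0)) | —b→ t3
  t3 = b.0 | (0 + 0) | —b→ t4
  t4 = 0 | (0 + 0) | ∅
Partition-refinement fixed point:
  B0 = {s0}
  B1 = {s1}
  B2 = {s2, t2}
  B3 = {s3, t3}
  B4 = {s4, t4}
  B5 = {t0}
  B6 = {t1}
s0 ∈ B0, t0 ∈ B5 → different blocks

not bisimilar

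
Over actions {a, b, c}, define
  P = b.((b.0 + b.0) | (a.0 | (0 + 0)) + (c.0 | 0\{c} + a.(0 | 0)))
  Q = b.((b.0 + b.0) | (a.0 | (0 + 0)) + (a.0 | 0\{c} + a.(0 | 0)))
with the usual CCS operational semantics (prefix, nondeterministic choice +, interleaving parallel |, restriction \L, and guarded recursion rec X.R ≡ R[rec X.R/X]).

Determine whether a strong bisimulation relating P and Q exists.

P's transition system — 7 states:
  s0 = b.((b.0 + b.0) | (a.0 | (0 + 0)) + (c.0 | 0\{c} + a.(0 | 0))) ⊢ -b-> s1
  s1 = (b.0 + b.0) | (a.0 | (0 + 0)) + (c.0 | 0\{c} + a.(0 | 0)) ⊢ -a-> s2, -a-> s3, -b-> s4, -c-> s5
  s2 = (b.0 + b.0) | (0 | (0 + 0)) ⊢ -b-> s6
  s3 = 0 | 0 ⊢ (no moves)
  s4 = 0 | (a.0 | (0 + 0)) ⊢ -a-> s6
  s5 = 0 | 0\{c} ⊢ (no moves)
  s6 = 0 | (0 | (0 + 0)) ⊢ (no moves)
Q's transition system — 7 states:
  t0 = b.((b.0 + b.0) | (a.0 | (0 + 0)) + (a.0 | 0\{c} + a.(0 | 0))) ⊢ -b-> t1
  t1 = (b.0 + b.0) | (a.0 | (0 + 0)) + (a.0 | 0\{c} + a.(0 | 0)) ⊢ -a-> t2, -a-> t3, -a-> t4, -b-> t5
  t2 = (b.0 + b.0) | (0 | (0 + 0)) ⊢ -b-> t6
  t3 = 0 | 0 ⊢ (no moves)
  t4 = 0 | 0\{c} ⊢ (no moves)
  t5 = 0 | (a.0 | (0 + 0)) ⊢ -a-> t6
  t6 = 0 | (0 | (0 + 0)) ⊢ (no moves)
Bisimilarity quotient blocks:
  B0 = {s0}
  B1 = {s1}
  B2 = {s3, s5, s6, t3, t4, t6}
  B3 = {s2, t2}
  B4 = {s4, t5}
  B5 = {t0}
  B6 = {t1}
s0 ∈ B0, t0 ∈ B5 → different blocks

NO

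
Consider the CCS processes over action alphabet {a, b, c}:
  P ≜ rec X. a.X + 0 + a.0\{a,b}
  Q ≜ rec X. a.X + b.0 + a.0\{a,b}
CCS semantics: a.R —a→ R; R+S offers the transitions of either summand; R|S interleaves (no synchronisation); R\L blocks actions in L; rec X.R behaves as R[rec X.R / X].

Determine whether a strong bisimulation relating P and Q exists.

NO

P's transition system — 2 states:
  u0 = rec X. a.X + 0 + a.0\{a,b} | -a-> u0, -a-> u1
  u1 = 0\{a,b} | stopped
Q's transition system — 3 states:
  v0 = rec X. a.X + b.0 + a.0\{a,b} | -a-> v0, -a-> v1, -b-> v2
  v1 = 0\{a,b} | stopped
  v2 = 0 | stopped
Partition-refinement fixed point:
  B0 = {u0}
  B1 = {u1, v1, v2}
  B2 = {v0}
u0 ∈ B0, v0 ∈ B2 → different blocks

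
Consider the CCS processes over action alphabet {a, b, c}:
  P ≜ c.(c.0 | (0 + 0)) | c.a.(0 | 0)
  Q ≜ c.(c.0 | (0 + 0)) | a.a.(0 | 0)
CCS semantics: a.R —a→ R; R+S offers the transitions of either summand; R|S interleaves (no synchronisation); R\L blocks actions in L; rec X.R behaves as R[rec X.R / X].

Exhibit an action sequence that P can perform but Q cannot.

ccc

Reachable graph of P (9 states):
  s0 = c.(c.0 | (0 + 0)) | c.a.(0 | 0) | -c-> s1, -c-> s2
  s1 = c.(c.0 | (0 + 0)) | a.(0 | 0) | -a-> s3, -c-> s4
  s2 = c.0 | (0 + 0) | c.a.(0 | 0) | -c-> s4, -c-> s5
  s3 = c.(c.0 | (0 + 0)) | (0 | 0) | -c-> s6
  s4 = c.0 | (0 + 0) | a.(0 | 0) | -a-> s6, -c-> s7
  s5 = 0 | (0 + 0) | c.a.(0 | 0) | -c-> s7
  s6 = c.0 | (0 + 0) | (0 | 0) | -c-> s8
  s7 = 0 | (0 + 0) | a.(0 | 0) | -a-> s8
  s8 = 0 | (0 + 0) | (0 | 0) | ∅
Reachable graph of Q (9 states):
  t0 = c.(c.0 | (0 + 0)) | a.a.(0 | 0) | -a-> t1, -c-> t2
  t1 = c.(c.0 | (0 + 0)) | a.(0 | 0) | -a-> t3, -c-> t4
  t2 = c.0 | (0 + 0) | a.a.(0 | 0) | -a-> t4, -c-> t5
  t3 = c.(c.0 | (0 + 0)) | (0 | 0) | -c-> t6
  t4 = c.0 | (0 + 0) | a.(0 | 0) | -a-> t6, -c-> t7
  t5 = 0 | (0 + 0) | a.a.(0 | 0) | -a-> t7
  t6 = c.0 | (0 + 0) | (0 | 0) | -c-> t8
  t7 = 0 | (0 + 0) | a.(0 | 0) | -a-> t8
  t8 = 0 | (0 + 0) | (0 | 0) | ∅
Run σ = ⟨ccc⟩ on P: start {s0}
  step 1 (c): {s1, s2}
  step 2 (c): {s4, s5}
  step 3 (c): {s7}
  ✓ P
Run σ = ⟨ccc⟩ on Q: start {t0}
  step 1 (c): {t2}
  step 2 (c): {t5}
  step 3 (c): ∅ (Q stuck)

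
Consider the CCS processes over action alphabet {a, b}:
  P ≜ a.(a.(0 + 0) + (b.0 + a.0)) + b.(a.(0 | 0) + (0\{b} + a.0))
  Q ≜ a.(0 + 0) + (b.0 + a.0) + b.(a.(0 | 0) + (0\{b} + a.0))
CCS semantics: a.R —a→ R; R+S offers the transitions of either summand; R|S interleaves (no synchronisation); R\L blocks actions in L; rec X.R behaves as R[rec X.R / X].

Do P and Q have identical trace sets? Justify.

P's transition system — 6 states:
  u0 = a.(a.(0 + 0) + (b.0 + a.0)) + b.(a.(0 | 0) + (0\{b} + a.0)) has moves --a--▸ u1, --b--▸ u2
  u1 = a.(0 + 0) + (b.0 + a.0) has moves --a--▸ u3, --a--▸ u4, --b--▸ u3
  u2 = a.(0 | 0) + (0\{b} + a.0) has moves --a--▸ u3, --a--▸ u5
  u3 = 0 has moves deadlocked
  u4 = 0 + 0 has moves deadlocked
  u5 = 0 | 0 has moves deadlocked
Q's transition system — 5 states:
  v0 = a.(0 + 0) + (b.0 + a.0) + b.(a.(0 | 0) + (0\{b} + a.0)) has moves --a--▸ v1, --a--▸ v2, --b--▸ v1, --b--▸ v3
  v1 = 0 has moves deadlocked
  v2 = 0 + 0 has moves deadlocked
  v3 = a.(0 | 0) + (0\{b} + a.0) has moves --a--▸ v1, --a--▸ v4
  v4 = 0 | 0 has moves deadlocked
Trace ⟨aa⟩ through P, begin at {u0}:
  [1] a ⇒ {u1}
  [2] a ⇒ {u3, u4}
  P completes σ.
Trace ⟨aa⟩ through Q, begin at {v0}:
  [1] a ⇒ {v1, v2}
  [2] a ⇒ ∅ (Q stuck)

NO — witness ⟨aa⟩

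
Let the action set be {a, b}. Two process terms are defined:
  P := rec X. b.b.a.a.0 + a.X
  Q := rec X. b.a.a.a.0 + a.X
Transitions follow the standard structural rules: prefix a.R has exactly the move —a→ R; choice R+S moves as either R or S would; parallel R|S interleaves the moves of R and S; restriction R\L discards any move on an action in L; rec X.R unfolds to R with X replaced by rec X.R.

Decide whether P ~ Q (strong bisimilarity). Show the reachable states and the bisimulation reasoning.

P's transition system — 5 states:
  m0 = rec X. b.b.a.a.0 + a.X has moves —a→ m0, —b→ m1
  m1 = b.a.a.0 has moves —b→ m2
  m2 = a.a.0 has moves —a→ m3
  m3 = a.0 has moves —a→ m4
  m4 = 0 has moves (no moves)
Q's transition system — 5 states:
  n0 = rec X. b.a.a.a.0 + a.X has moves —a→ n0, —b→ n1
  n1 = a.a.a.0 has moves —a→ n2
  n2 = a.a.0 has moves —a→ n3
  n3 = a.0 has moves —a→ n4
  n4 = 0 has moves (no moves)
Coarsest stable partition (strong bisimilarity classes):
  B0 = {m0}
  B1 = {m1}
  B2 = {m2, n2}
  B3 = {m3, n3}
  B4 = {m4, n4}
  B5 = {n0}
  B6 = {n1}
m0 ∈ B0, n0 ∈ B5 → different blocks

NO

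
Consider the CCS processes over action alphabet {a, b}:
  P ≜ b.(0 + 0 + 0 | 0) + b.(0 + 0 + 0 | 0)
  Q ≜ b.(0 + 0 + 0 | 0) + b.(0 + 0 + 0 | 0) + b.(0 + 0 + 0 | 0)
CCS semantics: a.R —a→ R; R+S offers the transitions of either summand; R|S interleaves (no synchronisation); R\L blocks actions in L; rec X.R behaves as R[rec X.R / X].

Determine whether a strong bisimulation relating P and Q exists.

LTS(P): 2 reachable states
  m0 = b.(0 + 0 + 0 | 0) + b.(0 + 0 + 0 | 0) has moves -b-> m1
  m1 = 0 + 0 + 0 | 0 has moves stopped
LTS(Q): 2 reachable states
  n0 = b.(0 + 0 + 0 | 0) + b.(0 + 0 + 0 | 0) + b.(0 + 0 + 0 | 0) has moves -b-> n1
  n1 = 0 + 0 + 0 | 0 has moves stopped
Bisimilarity quotient blocks:
  B0 = {m0, n0}
  B1 = {m1, n1}
m0 ∈ B0, n0 ∈ B0 → same block

bisimilar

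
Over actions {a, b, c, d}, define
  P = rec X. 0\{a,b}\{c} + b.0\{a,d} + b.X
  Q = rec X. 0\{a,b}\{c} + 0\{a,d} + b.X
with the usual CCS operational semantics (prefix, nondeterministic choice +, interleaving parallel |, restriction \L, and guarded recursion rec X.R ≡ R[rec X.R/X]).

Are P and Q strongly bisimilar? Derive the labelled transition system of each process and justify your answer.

LTS(P): 2 reachable states
  u0 = rec X. 0\{a,b}\{c} + b.0\{a,d} + b.X → =b=> u0, =b=> u1
  u1 = 0\{a,d} → stopped
LTS(Q): 1 reachable states
  v0 = rec X. 0\{a,b}\{c} + 0\{a,d} + b.X → =b=> v0
Bisimilarity quotient blocks:
  B0 = {u0}
  B1 = {u1}
  B2 = {v0}
u0 ∈ B0, v0 ∈ B2 → different blocks

P ≁ Q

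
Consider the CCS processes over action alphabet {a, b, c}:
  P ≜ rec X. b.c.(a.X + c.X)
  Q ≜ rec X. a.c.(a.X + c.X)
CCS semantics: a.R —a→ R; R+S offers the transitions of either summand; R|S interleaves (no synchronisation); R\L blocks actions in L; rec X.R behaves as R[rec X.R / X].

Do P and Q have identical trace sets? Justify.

P's transition system — 3 states:
  u0 = rec X. b.c.(a.X + c.X) | —b→ u1
  u1 = c.(a.(rec X. b.c.(a.X + c.X)) + c.(rec X. b.c.(a.X + c.X))) | —c→ u2
  u2 = a.(rec X. b.c.(a.X + c.X)) + c.(rec X. b.c.(a.X + c.X)) | —a→ u0, —c→ u0
Q's transition system — 3 states:
  v0 = rec X. a.c.(a.X + c.X) | —a→ v1
  v1 = c.(a.(rec X. a.c.(a.X + c.X)) + c.(rec X. a.c.(a.X + c.X))) | —c→ v2
  v2 = a.(rec X. a.c.(a.X + c.X)) + c.(rec X. a.c.(a.X + c.X)) | —a→ v0, —c→ v0
Trace ⟨b⟩ through P, begin at {u0}:
  [1] b ⇒ {u1}
  ✓ P
Trace ⟨b⟩ through Q, begin at {v0}:
  [1] b ⇒ ∅ (Q stuck)

NO — witness ⟨b⟩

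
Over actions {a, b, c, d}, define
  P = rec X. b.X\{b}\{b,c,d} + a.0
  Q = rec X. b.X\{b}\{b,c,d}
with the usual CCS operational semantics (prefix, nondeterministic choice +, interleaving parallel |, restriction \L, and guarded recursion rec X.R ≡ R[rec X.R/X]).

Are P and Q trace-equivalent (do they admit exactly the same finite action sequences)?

NO — witness ⟨a⟩

Reachable graph of P (4 states):
  s0 = rec X. b.X\{b}\{b,c,d} + a.0 | =a=> s1, =b=> s2
  s1 = 0 | stopped
  s2 = (rec X. b.X\{b}\{b,c,d} + a.0)\{b}\{b,c,d} | =a=> s3
  s3 = 0\{b}\{b,c,d} | stopped
Reachable graph of Q (2 states):
  t0 = rec X. b.X\{b}\{b,c,d} | =b=> t1
  t1 = (rec X. b.X\{b}\{b,c,d})\{b}\{b,c,d} | stopped
Trace ⟨a⟩ through P, begin at {s0}:
  step 1 (a): {s1}
  — P admits the full trace.
Trace ⟨a⟩ through Q, begin at {t0}:
  step 1 (a): ∅ (Q stuck)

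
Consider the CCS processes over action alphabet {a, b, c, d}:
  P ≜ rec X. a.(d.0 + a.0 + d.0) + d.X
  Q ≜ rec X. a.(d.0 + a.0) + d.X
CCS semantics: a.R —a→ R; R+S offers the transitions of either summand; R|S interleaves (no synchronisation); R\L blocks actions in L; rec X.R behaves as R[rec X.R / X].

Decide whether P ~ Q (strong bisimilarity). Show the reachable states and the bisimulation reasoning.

P ~ Q

Reachable graph of P (3 states):
  m0 = rec X. a.(d.0 + a.0 + d.0) + d.X :: =a=> m1, =d=> m0
  m1 = d.0 + a.0 + d.0 :: =a=> m2, =d=> m2
  m2 = 0 :: (no moves)
Reachable graph of Q (3 states):
  n0 = rec X. a.(d.0 + a.0) + d.X :: =a=> n1, =d=> n0
  n1 = d.0 + a.0 :: =a=> n2, =d=> n2
  n2 = 0 :: (no moves)
Bisimilarity quotient blocks:
  B0 = {m0, n0}
  B1 = {m1, n1}
  B2 = {m2, n2}
m0 ∈ B0, n0 ∈ B0 → same block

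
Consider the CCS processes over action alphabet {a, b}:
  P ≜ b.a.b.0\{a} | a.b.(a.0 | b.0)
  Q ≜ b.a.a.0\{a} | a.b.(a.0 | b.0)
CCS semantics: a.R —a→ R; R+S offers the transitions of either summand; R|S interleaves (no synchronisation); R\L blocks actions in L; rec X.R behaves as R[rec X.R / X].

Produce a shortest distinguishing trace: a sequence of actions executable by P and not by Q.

abbabb

LTS(P): 24 reachable states
  s0 = b.a.b.0\{a} | a.b.(a.0 | b.0) | ··a··> s1, ··b··> s2
  s1 = b.a.b.0\{a} | b.(a.0 | b.0) | ··b··> s3, ··b··> s4
  s2 = a.b.0\{a} | a.b.(a.0 | b.0) | ··a··> s3, ··a··> s5
  s3 = a.b.0\{a} | b.(a.0 | b.0) | ··a··> s6, ··b··> s7
  s4 = b.a.b.0\{a} | (a.0 | b.0) | ··a··> s8, ··b··> s7, ··b··> s9
  s5 = b.0\{a} | a.b.(a.0 | b.0) | ··a··> s6, ··b··> s10
  s6 = b.0\{a} | b.(a.0 | b.0) | ··b··> s11, ··b··> s12
  s7 = a.b.0\{a} | (a.0 | b.0) | ··a··> s12, ··a··> s13, ··b··> s14
  s8 = b.a.b.0\{a} | (0 | b.0) | ··b··> s13, ··b··> s15
  s9 = b.a.b.0\{a} | (a.0 | 0) | ··a··> s15, ··b··> s14
  s10 = 0\{a} | a.b.(a.0 | b.0) | ··a··> s11
  s11 = 0\{a} | b.(a.0 | b.0) | ··b··> s16
  s12 = b.0\{a} | (a.0 | b.0) | ··a··> s17, ··b··> s16, ··b··> s18
  s13 = a.b.0\{a} | (0 | b.0) | ··a··> s17, ··b··> s19
  s14 = a.b.0\{a} | (a.0 | 0) | ··a··> s18, ··a··> s19
  s15 = b.a.b.0\{a} | (0 | 0) | ··b··> s19
  s16 = 0\{a} | (a.0 | b.0) | ··a··> s20, ··b··> s21
  s17 = b.0\{a} | (0 | b.0) | ··b··> s20, ··b··> s22
  s18 = b.0\{a} | (a.0 | 0) | ··a··> s22, ··b··> s21
  s19 = a.b.0\{a} | (0 | 0) | ··a··> s22
  s20 = 0\{a} | (0 | b.0) | ··b··> s23
  s21 = 0\{a} | (a.0 | 0) | ··a··> s23
  s22 = b.0\{a} | (0 | 0) | ··b··> s23
  s23 = 0\{a} | (0 | 0) | ∅
LTS(Q): 24 reachable states
  t0 = b.a.a.0\{a} | a.b.(a.0 | b.0) | ··a··> t1, ··b··> t2
  t1 = b.a.a.0\{a} | b.(a.0 | b.0) | ··b··> t3, ··b··> t4
  t2 = a.a.0\{a} | a.b.(a.0 | b.0) | ··a··> t3, ··a··> t5
  t3 = a.a.0\{a} | b.(a.0 | b.0) | ··a··> t6, ··b··> t7
  t4 = b.a.a.0\{a} | (a.0 | b.0) | ··a··> t8, ··b··> t7, ··b··> t9
  t5 = a.0\{a} | a.b.(a.0 | b.0) | ··a··> t10, ··a··> t6
  t6 = a.0\{a} | b.(a.0 | b.0) | ··a··> t11, ··b··> t12
  t7 = a.a.0\{a} | (a.0 | b.0) | ··a··> t12, ··a··> t13, ··b··> t14
  t8 = b.a.a.0\{a} | (0 | b.0) | ··b··> t13, ··b··> t15
  t9 = b.a.a.0\{a} | (a.0 | 0) | ··a··> t15, ··b··> t14
  t10 = 0\{a} | a.b.(a.0 | b.0) | ··a··> t11
  t11 = 0\{a} | b.(a.0 | b.0) | ··b··> t16
  t12 = a.0\{a} | (a.0 | b.0) | ··a··> t16, ··a··> t17, ··b··> t18
  t13 = a.a.0\{a} | (0 | b.0) | ··a··> t17, ··b··> t19
  t14 = a.a.0\{a} | (a.0 | 0) | ··a··> t18, ··a··> t19
  t15 = b.a.a.0\{a} | (0 | 0) | ··b··> t19
  t16 = 0\{a} | (a.0 | b.0) | ··a··> t20, ··b··> t21
  t17 = a.0\{a} | (0 | b.0) | ··a··> t20, ··b··> t22
  t18 = a.0\{a} | (a.0 | 0) | ··a··> t21, ··a··> t22
  t19 = a.a.0\{a} | (0 | 0) | ··a··> t22
  t20 = 0\{a} | (0 | b.0) | ··b··> t23
  t21 = 0\{a} | (a.0 | 0) | ··a··> t23
  t22 = a.0\{a} | (0 | 0) | ··a··> t23
  t23 = 0\{a} | (0 | 0) | ∅
Run σ = ⟨abbabb⟩ on P: start {s0}
  after a @ step 1: {s1}
  after b @ step 2: {s3, s4}
  after b @ step 3: {s7, s9}
  after a @ step 4: {s12, s13, s15}
  after b @ step 5: {s16, s18, s19}
  after b @ step 6: {s21}
  ✓ P
Run σ = ⟨abbabb⟩ on Q: start {t0}
  after a @ step 1: {t1}
  after b @ step 2: {t3, t4}
  after b @ step 3: {t7, t9}
  after a @ step 4: {t12, t13, t15}
  after b @ step 5: {t18, t19}
  after b @ step 6: no successor for Q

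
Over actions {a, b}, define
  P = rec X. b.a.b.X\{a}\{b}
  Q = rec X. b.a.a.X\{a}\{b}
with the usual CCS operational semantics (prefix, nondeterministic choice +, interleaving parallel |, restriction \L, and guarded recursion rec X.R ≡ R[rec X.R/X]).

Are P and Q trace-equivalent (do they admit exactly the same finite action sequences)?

NO — witness ⟨bab⟩

LTS(P): 4 reachable states
  s0 = rec X. b.a.b.X\{a}\{b} :: ··b··> s1
  s1 = a.b.(rec X. b.a.b.X\{a}\{b})\{a}\{b} :: ··a··> s2
  s2 = b.(rec X. b.a.b.X\{a}\{b})\{a}\{b} :: ··b··> s3
  s3 = (rec X. b.a.b.X\{a}\{b})\{a}\{b} :: stopped
LTS(Q): 4 reachable states
  t0 = rec X. b.a.a.X\{a}\{b} :: ··b··> t1
  t1 = a.a.(rec X. b.a.a.X\{a}\{b})\{a}\{b} :: ··a··> t2
  t2 = a.(rec X. b.a.a.X\{a}\{b})\{a}\{b} :: ··a··> t3
  t3 = (rec X. b.a.a.X\{a}\{b})\{a}\{b} :: stopped
Run σ = ⟨bab⟩ on P: start {s0}
  after b @ step 1: {s1}
  after a @ step 2: {s2}
  after b @ step 3: {s3}
  — P admits the full trace.
Run σ = ⟨bab⟩ on Q: start {t0}
  after b @ step 1: {t1}
  after a @ step 2: {t2}
  after b @ step 3: no successor for Q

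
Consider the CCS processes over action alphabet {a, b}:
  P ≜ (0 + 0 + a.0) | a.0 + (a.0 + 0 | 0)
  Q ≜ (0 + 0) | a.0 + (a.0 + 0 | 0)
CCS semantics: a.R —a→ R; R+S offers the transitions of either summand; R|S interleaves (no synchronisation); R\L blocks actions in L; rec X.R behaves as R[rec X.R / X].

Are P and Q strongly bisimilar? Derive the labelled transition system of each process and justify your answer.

not bisimilar

P's transition system — 5 states:
  s0 = (0 + 0 + a.0) | a.0 + (a.0 + 0 | 0) | --a--▸ s1, --a--▸ s2, --a--▸ s3
  s1 = (0 + 0 + a.0) | 0 | --a--▸ s4
  s2 = 0 | (no moves)
  s3 = 0 | a.0 | --a--▸ s4
  s4 = 0 | 0 | (no moves)
Q's transition system — 3 states:
  t0 = (0 + 0) | a.0 + (a.0 + 0 | 0) | --a--▸ t1, --a--▸ t2
  t1 = (0 + 0) | 0 | (no moves)
  t2 = 0 | (no moves)
Partition-refinement fixed point:
  B0 = {s0}
  B1 = {s2, s4, t1, t2}
  B2 = {s1, s3, t0}
s0 ∈ B0, t0 ∈ B2 → different blocks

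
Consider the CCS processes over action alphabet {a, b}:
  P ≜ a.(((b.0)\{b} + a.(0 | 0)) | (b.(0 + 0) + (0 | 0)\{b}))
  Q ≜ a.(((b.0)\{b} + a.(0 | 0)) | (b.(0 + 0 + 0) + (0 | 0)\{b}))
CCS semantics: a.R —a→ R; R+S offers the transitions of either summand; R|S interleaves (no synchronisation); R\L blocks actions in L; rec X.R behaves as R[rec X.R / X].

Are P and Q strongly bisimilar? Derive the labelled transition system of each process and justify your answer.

P ~ Q

LTS(P): 5 reachable states
  m0 = a.(((b.0)\{b} + a.(0 | 0)) | (b.(0 + 0) + (0 | 0)\{b})) → =a=> m1
  m1 = ((b.0)\{b} + a.(0 | 0)) | (b.(0 + 0) + (0 | 0)\{b}) → =a=> m2, =b=> m3
  m2 = 0 | 0 | (b.(0 + 0) + (0 | 0)\{b}) → =b=> m4
  m3 = ((b.0)\{b} + a.(0 | 0)) | (0 + 0) → =a=> m4
  m4 = 0 | 0 | (0 + 0) → deadlocked
LTS(Q): 5 reachable states
  n0 = a.(((b.0)\{b} + a.(0 | 0)) | (b.(0 + 0 + 0) + (0 | 0)\{b})) → =a=> n1
  n1 = ((b.0)\{b} + a.(0 | 0)) | (b.(0 + 0 + 0) + (0 | 0)\{b}) → =a=> n2, =b=> n3
  n2 = 0 | 0 | (b.(0 + 0 + 0) + (0 | 0)\{b}) → =b=> n4
  n3 = ((b.0)\{b} + a.(0 | 0)) | (0 + 0 + 0) → =a=> n4
  n4 = 0 | 0 | (0 + 0 + 0) → deadlocked
Partition-refinement fixed point:
  B0 = {m0, n0}
  B1 = {m1, n1}
  B2 = {m3, n3}
  B3 = {m4, n4}
  B4 = {m2, n2}
m0 ∈ B0, n0 ∈ B0 → same block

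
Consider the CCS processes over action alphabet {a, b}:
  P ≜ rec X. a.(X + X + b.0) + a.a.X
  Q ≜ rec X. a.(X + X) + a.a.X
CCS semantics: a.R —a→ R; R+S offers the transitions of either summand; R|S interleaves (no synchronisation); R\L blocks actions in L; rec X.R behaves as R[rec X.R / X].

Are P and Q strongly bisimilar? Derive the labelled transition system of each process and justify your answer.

P ≁ Q

P's transition system — 4 states:
  s0 = rec X. a.(X + X + b.0) + a.a.X ⊢ -a-> s1, -a-> s2
  s1 = (rec X. a.(X + X + b.0) + a.a.X) + (rec X. a.(X + X + b.0) + a.a.X) + b.0 ⊢ -a-> s1, -a-> s2, -b-> s3
  s2 = a.(rec X. a.(X + X + b.0) + a.a.X) ⊢ -a-> s0
  s3 = 0 ⊢ (no moves)
Q's transition system — 3 states:
  t0 = rec X. a.(X + X) + a.a.X ⊢ -a-> t1, -a-> t2
  t1 = (rec X. a.(X + X) + a.a.X) + (rec X. a.(X + X) + a.a.X) ⊢ -a-> t1, -a-> t2
  t2 = a.(rec X. a.(X + X) + a.a.X) ⊢ -a-> t0
Partition-refinement fixed point:
  B0 = {s0}
  B1 = {s1}
  B2 = {s2}
  B3 = {s3}
  B4 = {t0, t1, t2}
s0 ∈ B0, t0 ∈ B4 → different blocks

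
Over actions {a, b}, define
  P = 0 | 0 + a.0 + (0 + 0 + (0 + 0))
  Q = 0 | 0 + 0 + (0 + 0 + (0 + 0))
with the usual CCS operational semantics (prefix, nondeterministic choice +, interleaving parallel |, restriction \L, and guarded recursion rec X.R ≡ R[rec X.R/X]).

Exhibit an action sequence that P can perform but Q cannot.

a

P's transition system — 2 states:
  m0 = 0 | 0 + a.0 + (0 + 0 + (0 + 0)) ⊢ =a=> m1
  m1 = 0 ⊢ stopped
Q's transition system — 1 states:
  n0 = 0 | 0 + 0 + (0 + 0 + (0 + 0)) ⊢ stopped
Executing a from P (initial set {m0}):
  step 1 (a): {m1}
  — P admits the full trace.
Executing a from Q (initial set {n0}):
  step 1 (a): ∅ (Q stuck)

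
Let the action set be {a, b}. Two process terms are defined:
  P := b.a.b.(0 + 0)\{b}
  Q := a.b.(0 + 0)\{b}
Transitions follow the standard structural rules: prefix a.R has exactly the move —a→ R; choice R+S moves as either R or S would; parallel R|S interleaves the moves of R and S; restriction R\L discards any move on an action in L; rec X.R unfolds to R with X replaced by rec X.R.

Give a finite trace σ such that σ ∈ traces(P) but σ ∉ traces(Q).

P's transition system — 4 states:
  s0 = b.a.b.(0 + 0)\{b} :: -b-> s1
  s1 = a.b.(0 + 0)\{b} :: -a-> s2
  s2 = b.(0 + 0)\{b} :: -b-> s3
  s3 = (0 + 0)\{b} :: stopped
Q's transition system — 3 states:
  t0 = a.b.(0 + 0)\{b} :: -a-> t1
  t1 = b.(0 + 0)\{b} :: -b-> t2
  t2 = (0 + 0)\{b} :: stopped
Trace ⟨b⟩ through P, begin at {s0}:
  step 1 (b): {s1}
  ✓ P
Trace ⟨b⟩ through Q, begin at {t0}:
  step 1 (b): ∅  — Q cannot continue

b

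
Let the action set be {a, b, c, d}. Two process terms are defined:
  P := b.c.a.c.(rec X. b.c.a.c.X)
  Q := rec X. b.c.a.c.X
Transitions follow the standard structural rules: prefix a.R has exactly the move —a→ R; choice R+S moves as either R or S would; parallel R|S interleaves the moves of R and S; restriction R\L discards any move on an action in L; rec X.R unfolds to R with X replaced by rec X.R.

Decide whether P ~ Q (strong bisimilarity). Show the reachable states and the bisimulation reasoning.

YES

Reachable graph of P (5 states):
  s0 = b.c.a.c.(rec X. b.c.a.c.X) → -b-> s1
  s1 = c.a.c.(rec X. b.c.a.c.X) → -c-> s2
  s2 = a.c.(rec X. b.c.a.c.X) → -a-> s3
  s3 = c.(rec X. b.c.a.c.X) → -c-> s4
  s4 = rec X. b.c.a.c.X → -b-> s1
Reachable graph of Q (4 states):
  t0 = rec X. b.c.a.c.X → -b-> t1
  t1 = c.a.c.(rec X. b.c.a.c.X) → -c-> t2
  t2 = a.c.(rec X. b.c.a.c.X) → -a-> t3
  t3 = c.(rec X. b.c.a.c.X) → -c-> t0
Coarsest stable partition (strong bisimilarity classes):
  B0 = {s0, s4, t0}
  B1 = {s1, t1}
  B2 = {s2, t2}
  B3 = {s3, t3}
s0 ∈ B0, t0 ∈ B0 → same block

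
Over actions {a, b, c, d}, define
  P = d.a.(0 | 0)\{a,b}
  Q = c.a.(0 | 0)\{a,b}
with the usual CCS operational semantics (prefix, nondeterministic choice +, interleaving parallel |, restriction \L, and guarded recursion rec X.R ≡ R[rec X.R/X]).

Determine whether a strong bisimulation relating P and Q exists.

P ≁ Q

LTS(P): 3 reachable states
  s0 = d.a.(0 | 0)\{a,b} | ··d··> s1
  s1 = a.(0 | 0)\{a,b} | ··a··> s2
  s2 = (0 | 0)\{a,b} | (no moves)
LTS(Q): 3 reachable states
  t0 = c.a.(0 | 0)\{a,b} | ··c··> t1
  t1 = a.(0 | 0)\{a,b} | ··a··> t2
  t2 = (0 | 0)\{a,b} | (no moves)
Bisimilarity quotient blocks:
  B0 = {s0}
  B1 = {s1, t1}
  B2 = {s2, t2}
  B3 = {t0}
s0 ∈ B0, t0 ∈ B3 → different blocks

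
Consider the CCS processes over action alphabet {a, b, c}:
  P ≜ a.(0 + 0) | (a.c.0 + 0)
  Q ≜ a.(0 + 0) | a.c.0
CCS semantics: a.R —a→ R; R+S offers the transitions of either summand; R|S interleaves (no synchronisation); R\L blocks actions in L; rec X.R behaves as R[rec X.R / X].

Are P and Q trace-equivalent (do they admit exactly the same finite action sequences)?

P's transition system — 6 states:
  u0 = a.(0 + 0) | (a.c.0 + 0) :: ··a··> u1, ··a··> u2
  u1 = (0 + 0) | (a.c.0 + 0) :: ··a··> u3
  u2 = a.(0 + 0) | c.0 :: ··a··> u3, ··c··> u4
  u3 = (0 + 0) | c.0 :: ··c··> u5
  u4 = a.(0 + 0) | 0 :: ··a··> u5
  u5 = (0 + 0) | 0 :: (no moves)
Q's transition system — 6 states:
  v0 = a.(0 + 0) | a.c.0 :: ··a··> v1, ··a··> v2
  v1 = (0 + 0) | a.c.0 :: ··a··> v3
  v2 = a.(0 + 0) | c.0 :: ··a··> v3, ··c··> v4
  v3 = (0 + 0) | c.0 :: ··c··> v5
  v4 = a.(0 + 0) | 0 :: ··a··> v5
  v5 = (0 + 0) | 0 :: (no moves)
Partition-refinement fixed point:
  B0 = {u0, v0}
  B1 = {u2, v2}
  B2 = {u4, v4}
  B3 = {u5, v5}
  B4 = {u3, v3}
  B5 = {u1, v1}
u0 ∈ B0, v0 ∈ B0 → same block
Bisimilar ⇒ trace-equivalent.

traces(P) = traces(Q)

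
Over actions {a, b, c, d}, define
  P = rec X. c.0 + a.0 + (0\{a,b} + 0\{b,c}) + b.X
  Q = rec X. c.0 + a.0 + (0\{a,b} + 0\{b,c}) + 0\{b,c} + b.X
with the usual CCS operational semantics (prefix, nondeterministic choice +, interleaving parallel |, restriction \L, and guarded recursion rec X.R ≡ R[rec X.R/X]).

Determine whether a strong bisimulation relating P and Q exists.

P ~ Q

Reachable graph of P (2 states):
  s0 = rec X. c.0 + a.0 + (0\{a,b} + 0\{b,c}) + b.X has moves ··a··> s1, ··b··> s0, ··c··> s1
  s1 = 0 has moves (no moves)
Reachable graph of Q (2 states):
  t0 = rec X. c.0 + a.0 + (0\{a,b} + 0\{b,c}) + 0\{b,c} + b.X has moves ··a··> t1, ··b··> t0, ··c··> t1
  t1 = 0 has moves (no moves)
Bisimilarity quotient blocks:
  B0 = {s0, t0}
  B1 = {s1, t1}
s0 ∈ B0, t0 ∈ B0 → same block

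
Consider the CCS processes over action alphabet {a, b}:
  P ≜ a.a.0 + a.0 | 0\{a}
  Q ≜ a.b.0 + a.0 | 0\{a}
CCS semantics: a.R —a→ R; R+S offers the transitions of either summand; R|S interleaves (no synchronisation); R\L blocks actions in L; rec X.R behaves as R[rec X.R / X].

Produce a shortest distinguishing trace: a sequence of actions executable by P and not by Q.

aa

P's transition system — 4 states:
  s0 = a.a.0 + a.0 | 0\{a} | —a→ s1, —a→ s2
  s1 = 0 | 0\{a} | stopped
  s2 = a.0 | —a→ s3
  s3 = 0 | stopped
Q's transition system — 4 states:
  t0 = a.b.0 + a.0 | 0\{a} | —a→ t1, —a→ t2
  t1 = 0 | 0\{a} | stopped
  t2 = b.0 | —b→ t3
  t3 = 0 | stopped
Executing aa from P (initial set {s0}):
  after a @ step 1: {s1, s2}
  after a @ step 2: {s3}
  ✓ P
Executing aa from Q (initial set {t0}):
  after a @ step 1: {t1, t2}
  after a @ step 2: ∅  — Q cannot continue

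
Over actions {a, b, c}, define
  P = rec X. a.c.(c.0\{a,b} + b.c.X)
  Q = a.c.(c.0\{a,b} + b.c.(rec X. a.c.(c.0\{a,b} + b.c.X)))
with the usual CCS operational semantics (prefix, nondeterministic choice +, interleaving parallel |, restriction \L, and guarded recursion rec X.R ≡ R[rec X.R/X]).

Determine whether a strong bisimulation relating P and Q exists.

Reachable graph of P (5 states):
  m0 = rec X. a.c.(c.0\{a,b} + b.c.X) has moves ··a··> m1
  m1 = c.(c.0\{a,b} + b.c.(rec X. a.c.(c.0\{a,b} + b.c.X))) has moves ··c··> m2
  m2 = c.0\{a,b} + b.c.(rec X. a.c.(c.0\{a,b} + b.c.X)) has moves ··b··> m3, ··c··> m4
  m3 = c.(rec X. a.c.(c.0\{a,b} + b.c.X)) has moves ··c··> m0
  m4 = 0\{a,b} has moves deadlocked
Reachable graph of Q (6 states):
  n0 = a.c.(c.0\{a,b} + b.c.(rec X. a.c.(c.0\{a,b} + b.c.X))) has moves ··a··> n1
  n1 = c.(c.0\{a,b} + b.c.(rec X. a.c.(c.0\{a,b} + b.c.X))) has moves ··c··> n2
  n2 = c.0\{a,b} + b.c.(rec X. a.c.(c.0\{a,b} + b.c.X)) has moves ··b··> n3, ··c··> n4
  n3 = c.(rec X. a.c.(c.0\{a,b} + b.c.X)) has moves ··c··> n5
  n4 = 0\{a,b} has moves deadlocked
  n5 = rec X. a.c.(c.0\{a,b} + b.c.X) has moves ··a··> n1
Coarsest stable partition (strong bisimilarity classes):
  B0 = {m0, n0, n5}
  B1 = {m1, n1}
  B2 = {m2, n2}
  B3 = {m4, n4}
  B4 = {m3, n3}
m0 ∈ B0, n0 ∈ B0 → same block

P ~ Q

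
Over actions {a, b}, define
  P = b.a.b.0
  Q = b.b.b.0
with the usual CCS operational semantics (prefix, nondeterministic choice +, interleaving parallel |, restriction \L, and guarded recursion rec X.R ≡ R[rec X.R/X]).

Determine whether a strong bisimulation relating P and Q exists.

Reachable graph of P (4 states):
  p0 = b.a.b.0 :: —b→ p1
  p1 = a.b.0 :: —a→ p2
  p2 = b.0 :: —b→ p3
  p3 = 0 :: (no moves)
Reachable graph of Q (4 states):
  q0 = b.b.b.0 :: —b→ q1
  q1 = b.b.0 :: —b→ q2
  q2 = b.0 :: —b→ q3
  q3 = 0 :: (no moves)
Bisimilarity quotient blocks:
  B0 = {p0}
  B1 = {p1}
  B2 = {p2, q2}
  B3 = {p3, q3}
  B4 = {q0}
  B5 = {q1}
p0 ∈ B0, q0 ∈ B4 → different blocks

NO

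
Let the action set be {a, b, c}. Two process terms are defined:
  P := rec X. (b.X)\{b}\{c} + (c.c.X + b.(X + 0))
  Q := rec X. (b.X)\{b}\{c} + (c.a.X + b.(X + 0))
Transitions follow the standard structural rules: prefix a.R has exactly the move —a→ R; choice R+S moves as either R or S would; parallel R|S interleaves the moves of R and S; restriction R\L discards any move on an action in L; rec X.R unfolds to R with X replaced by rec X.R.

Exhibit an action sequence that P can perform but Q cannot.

cc

LTS(P): 3 reachable states
  p0 = rec X. (b.X)\{b}\{c} + (c.c.X + b.(X + 0)) → =b=> p1, =c=> p2
  p1 = (rec X. (b.X)\{b}\{c} + (c.c.X + b.(X + 0))) + 0 → =b=> p1, =c=> p2
  p2 = c.(rec X. (b.X)\{b}\{c} + (c.c.X + b.(X + 0))) → =c=> p0
LTS(Q): 3 reachable states
  q0 = rec X. (b.X)\{b}\{c} + (c.a.X + b.(X + 0)) → =b=> q1, =c=> q2
  q1 = (rec X. (b.X)\{b}\{c} + (c.a.X + b.(X + 0))) + 0 → =b=> q1, =c=> q2
  q2 = a.(rec X. (b.X)\{b}\{c} + (c.a.X + b.(X + 0))) → =a=> q0
Executing cc from P (initial set {p0}):
  after c @ step 1: {p2}
  after c @ step 2: {p0}
  ✓ P
Executing cc from Q (initial set {q0}):
  after c @ step 1: {q2}
  after c @ step 2: no successor for Q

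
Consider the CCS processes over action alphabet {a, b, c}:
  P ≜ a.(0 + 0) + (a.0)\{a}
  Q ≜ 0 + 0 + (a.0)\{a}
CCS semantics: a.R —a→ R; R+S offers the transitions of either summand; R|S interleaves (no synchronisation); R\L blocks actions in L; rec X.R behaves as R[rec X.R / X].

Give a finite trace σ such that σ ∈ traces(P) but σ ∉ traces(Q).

P's transition system — 2 states:
  p0 = a.(0 + 0) + (a.0)\{a} → --a--▸ p1
  p1 = 0 + 0 → deadlocked
Q's transition system — 1 states:
  q0 = 0 + 0 + (a.0)\{a} → deadlocked
Executing a from P (initial set {p0}):
  [1] a ⇒ {p1}
  P completes σ.
Executing a from Q (initial set {q0}):
  [1] a ⇒ ∅ (Q stuck)

a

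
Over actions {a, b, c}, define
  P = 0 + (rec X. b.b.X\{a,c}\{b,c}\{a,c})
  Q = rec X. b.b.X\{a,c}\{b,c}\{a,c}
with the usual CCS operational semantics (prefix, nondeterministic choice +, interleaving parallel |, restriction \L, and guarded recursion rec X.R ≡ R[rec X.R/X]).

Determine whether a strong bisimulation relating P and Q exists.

YES

Reachable graph of P (3 states):
  m0 = 0 + (rec X. b.b.X\{a,c}\{b,c}\{a,c}) ⊢ --b--▸ m1
  m1 = b.(rec X. b.b.X\{a,c}\{b,c}\{a,c})\{a,c}\{b,c}\{a,c} ⊢ --b--▸ m2
  m2 = (rec X. b.b.X\{a,c}\{b,c}\{a,c})\{a,c}\{b,c}\{a,c} ⊢ stopped
Reachable graph of Q (3 states):
  n0 = rec X. b.b.X\{a,c}\{b,c}\{a,c} ⊢ --b--▸ n1
  n1 = b.(rec X. b.b.X\{a,c}\{b,c}\{a,c})\{a,c}\{b,c}\{a,c} ⊢ --b--▸ n2
  n2 = (rec X. b.b.X\{a,c}\{b,c}\{a,c})\{a,c}\{b,c}\{a,c} ⊢ stopped
Coarsest stable partition (strong bisimilarity classes):
  B0 = {m0, n0}
  B1 = {m1, n1}
  B2 = {m2, n2}
m0 ∈ B0, n0 ∈ B0 → same block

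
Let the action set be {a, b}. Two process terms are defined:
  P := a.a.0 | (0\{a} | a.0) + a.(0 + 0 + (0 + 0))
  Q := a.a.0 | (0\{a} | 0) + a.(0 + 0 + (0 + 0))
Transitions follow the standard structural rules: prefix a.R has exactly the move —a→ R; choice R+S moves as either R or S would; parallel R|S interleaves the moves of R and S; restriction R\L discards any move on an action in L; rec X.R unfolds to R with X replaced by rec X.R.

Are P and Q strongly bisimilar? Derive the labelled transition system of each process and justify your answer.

P ≁ Q

Reachable graph of P (7 states):
  u0 = a.a.0 | (0\{a} | a.0) + a.(0 + 0 + (0 + 0)) ⊢ -a-> u1, -a-> u2, -a-> u3
  u1 = 0 + 0 + (0 + 0) ⊢ deadlocked
  u2 = a.0 | (0\{a} | a.0) ⊢ -a-> u4, -a-> u5
  u3 = a.a.0 | (0\{a} | 0) ⊢ -a-> u5
  u4 = 0 | (0\{a} | a.0) ⊢ -a-> u6
  u5 = a.0 | (0\{a} | 0) ⊢ -a-> u6
  u6 = 0 | (0\{a} | 0) ⊢ deadlocked
Reachable graph of Q (4 states):
  v0 = a.a.0 | (0\{a} | 0) + a.(0 + 0 + (0 + 0)) ⊢ -a-> v1, -a-> v2
  v1 = 0 + 0 + (0 + 0) ⊢ deadlocked
  v2 = a.0 | (0\{a} | 0) ⊢ -a-> v3
  v3 = 0 | (0\{a} | 0) ⊢ deadlocked
Coarsest stable partition (strong bisimilarity classes):
  B0 = {u0}
  B1 = {u1, u6, v1, v3}
  B2 = {u2, u3}
  B3 = {u4, u5, v2}
  B4 = {v0}
u0 ∈ B0, v0 ∈ B4 → different blocks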